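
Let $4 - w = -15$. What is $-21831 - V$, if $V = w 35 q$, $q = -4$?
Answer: $-19171$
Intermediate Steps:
$w = 19$ ($w = 4 - -15 = 4 + 15 = 19$)
$V = -2660$ ($V = 19 \cdot 35 \left(-4\right) = 665 \left(-4\right) = -2660$)
$-21831 - V = -21831 - -2660 = -21831 + 2660 = -19171$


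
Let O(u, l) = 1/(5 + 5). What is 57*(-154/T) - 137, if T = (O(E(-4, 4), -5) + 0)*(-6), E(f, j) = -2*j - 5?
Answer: 14493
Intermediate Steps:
E(f, j) = -5 - 2*j
O(u, l) = ⅒ (O(u, l) = 1/10 = ⅒)
T = -⅗ (T = (⅒ + 0)*(-6) = (⅒)*(-6) = -⅗ ≈ -0.60000)
57*(-154/T) - 137 = 57*(-154/(-⅗)) - 137 = 57*(-154*(-5/3)) - 137 = 57*(770/3) - 137 = 14630 - 137 = 14493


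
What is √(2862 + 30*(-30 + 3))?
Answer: 6*√57 ≈ 45.299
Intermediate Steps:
√(2862 + 30*(-30 + 3)) = √(2862 + 30*(-27)) = √(2862 - 810) = √2052 = 6*√57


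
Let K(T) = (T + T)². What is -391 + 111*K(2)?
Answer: 1385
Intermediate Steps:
K(T) = 4*T² (K(T) = (2*T)² = 4*T²)
-391 + 111*K(2) = -391 + 111*(4*2²) = -391 + 111*(4*4) = -391 + 111*16 = -391 + 1776 = 1385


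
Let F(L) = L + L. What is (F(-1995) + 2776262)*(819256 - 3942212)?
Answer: -8657683476032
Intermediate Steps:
F(L) = 2*L
(F(-1995) + 2776262)*(819256 - 3942212) = (2*(-1995) + 2776262)*(819256 - 3942212) = (-3990 + 2776262)*(-3122956) = 2772272*(-3122956) = -8657683476032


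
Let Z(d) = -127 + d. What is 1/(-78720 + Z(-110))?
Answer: -1/78957 ≈ -1.2665e-5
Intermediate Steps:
1/(-78720 + Z(-110)) = 1/(-78720 + (-127 - 110)) = 1/(-78720 - 237) = 1/(-78957) = -1/78957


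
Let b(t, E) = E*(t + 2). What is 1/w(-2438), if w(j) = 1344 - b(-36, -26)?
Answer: 1/460 ≈ 0.0021739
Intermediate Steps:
b(t, E) = E*(2 + t)
w(j) = 460 (w(j) = 1344 - (-26)*(2 - 36) = 1344 - (-26)*(-34) = 1344 - 1*884 = 1344 - 884 = 460)
1/w(-2438) = 1/460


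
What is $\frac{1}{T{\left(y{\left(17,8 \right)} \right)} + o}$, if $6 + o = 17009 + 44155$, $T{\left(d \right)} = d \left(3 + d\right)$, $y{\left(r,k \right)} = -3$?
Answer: $\frac{1}{61158} \approx 1.6351 \cdot 10^{-5}$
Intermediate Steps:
$o = 61158$ ($o = -6 + \left(17009 + 44155\right) = -6 + 61164 = 61158$)
$\frac{1}{T{\left(y{\left(17,8 \right)} \right)} + o} = \frac{1}{- 3 \left(3 - 3\right) + 61158} = \frac{1}{\left(-3\right) 0 + 61158} = \frac{1}{0 + 61158} = \frac{1}{61158}$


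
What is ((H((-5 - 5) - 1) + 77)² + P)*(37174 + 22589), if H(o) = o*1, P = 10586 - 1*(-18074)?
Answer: 1973135208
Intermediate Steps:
P = 28660 (P = 10586 + 18074 = 28660)
H(o) = o
((H((-5 - 5) - 1) + 77)² + P)*(37174 + 22589) = ((((-5 - 5) - 1) + 77)² + 28660)*(37174 + 22589) = (((-10 - 1) + 77)² + 28660)*59763 = ((-11 + 77)² + 28660)*59763 = (66² + 28660)*59763 = (4356 + 28660)*59763 = 33016*59763 = 1973135208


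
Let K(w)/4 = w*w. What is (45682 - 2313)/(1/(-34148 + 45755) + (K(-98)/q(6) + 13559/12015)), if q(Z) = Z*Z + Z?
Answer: 2016052851915/42571690456 ≈ 47.357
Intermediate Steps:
K(w) = 4*w² (K(w) = 4*(w*w) = 4*w²)
q(Z) = Z + Z² (q(Z) = Z² + Z = Z + Z²)
(45682 - 2313)/(1/(-34148 + 45755) + (K(-98)/q(6) + 13559/12015)) = (45682 - 2313)/(1/(-34148 + 45755) + ((4*(-98)²)/((6*(1 + 6))) + 13559/12015)) = 43369/(1/11607 + ((4*9604)/((6*7)) + 13559*(1/12015))) = 43369/(1/11607 + (38416/42 + 13559/12015)) = 43369/(1/11607 + (38416*(1/42) + 13559/12015)) = 43369/(1/11607 + (2744/3 + 13559/12015)) = 43369/(1/11607 + 11003279/12015) = 43369/(42571690456/46486035) = 43369*(46486035/42571690456) = 2016052851915/42571690456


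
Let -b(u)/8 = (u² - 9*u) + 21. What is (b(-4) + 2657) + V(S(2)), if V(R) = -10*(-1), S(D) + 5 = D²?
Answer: 2083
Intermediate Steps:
b(u) = -168 - 8*u² + 72*u (b(u) = -8*((u² - 9*u) + 21) = -8*(21 + u² - 9*u) = -168 - 8*u² + 72*u)
S(D) = -5 + D²
V(R) = 10
(b(-4) + 2657) + V(S(2)) = ((-168 - 8*(-4)² + 72*(-4)) + 2657) + 10 = ((-168 - 8*16 - 288) + 2657) + 10 = ((-168 - 128 - 288) + 2657) + 10 = (-584 + 2657) + 10 = 2073 + 10 = 2083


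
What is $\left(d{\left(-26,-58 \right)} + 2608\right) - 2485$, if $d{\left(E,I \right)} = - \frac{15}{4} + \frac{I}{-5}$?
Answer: $\frac{2617}{20} \approx 130.85$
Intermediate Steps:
$d{\left(E,I \right)} = - \frac{15}{4} - \frac{I}{5}$ ($d{\left(E,I \right)} = \left(-15\right) \frac{1}{4} + I \left(- \frac{1}{5}\right) = - \frac{15}{4} - \frac{I}{5}$)
$\left(d{\left(-26,-58 \right)} + 2608\right) - 2485 = \left(\left(- \frac{15}{4} - - \frac{58}{5}\right) + 2608\right) - 2485 = \left(\left(- \frac{15}{4} + \frac{58}{5}\right) + 2608\right) - 2485 = \left(\frac{157}{20} + 2608\right) - 2485 = \frac{52317}{20} - 2485 = \frac{2617}{20}$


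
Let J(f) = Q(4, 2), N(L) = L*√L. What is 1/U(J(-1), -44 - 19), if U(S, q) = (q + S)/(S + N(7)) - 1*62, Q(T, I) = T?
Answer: -20038/1224243 + 413*√7/1224243 ≈ -0.015475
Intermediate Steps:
N(L) = L^(3/2)
J(f) = 4
U(S, q) = -62 + (S + q)/(S + 7*√7) (U(S, q) = (q + S)/(S + 7^(3/2)) - 1*62 = (S + q)/(S + 7*√7) - 62 = -62 + (S + q)/(S + 7*√7))
1/U(J(-1), -44 - 19) = 1/(((-44 - 19) - 434*√7 - 61*4)/(4 + 7*√7)) = 1/((-63 - 434*√7 - 244)/(4 + 7*√7)) = 1/((-307 - 434*√7)/(4 + 7*√7)) = (4 + 7*√7)/(-307 - 434*√7)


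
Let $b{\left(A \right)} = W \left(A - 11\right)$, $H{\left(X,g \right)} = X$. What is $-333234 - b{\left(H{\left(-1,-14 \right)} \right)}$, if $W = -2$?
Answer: $-333258$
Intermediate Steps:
$b{\left(A \right)} = 22 - 2 A$ ($b{\left(A \right)} = - 2 \left(A - 11\right) = - 2 \left(-11 + A\right) = 22 - 2 A$)
$-333234 - b{\left(H{\left(-1,-14 \right)} \right)} = -333234 - \left(22 - -2\right) = -333234 - \left(22 + 2\right) = -333234 - 24 = -333258$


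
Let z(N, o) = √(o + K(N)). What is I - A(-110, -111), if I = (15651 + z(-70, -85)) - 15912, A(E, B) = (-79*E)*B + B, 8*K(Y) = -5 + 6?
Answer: 964440 + I*√1358/4 ≈ 9.6444e+5 + 9.2128*I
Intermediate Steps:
K(Y) = ⅛ (K(Y) = (-5 + 6)/8 = (⅛)*1 = ⅛)
z(N, o) = √(⅛ + o) (z(N, o) = √(o + ⅛) = √(⅛ + o))
A(E, B) = B - 79*B*E (A(E, B) = -79*B*E + B = B - 79*B*E)
I = -261 + I*√1358/4 (I = (15651 + √(2 + 16*(-85))/4) - 15912 = (15651 + √(2 - 1360)/4) - 15912 = (15651 + √(-1358)/4) - 15912 = (15651 + (I*√1358)/4) - 15912 = (15651 + I*√1358/4) - 15912 = -261 + I*√1358/4 ≈ -261.0 + 9.2128*I)
I - A(-110, -111) = (-261 + I*√1358/4) - (-111)*(1 - 79*(-110)) = (-261 + I*√1358/4) - (-111)*(1 + 8690) = (-261 + I*√1358/4) - (-111)*8691 = (-261 + I*√1358/4) - 1*(-964701) = (-261 + I*√1358/4) + 964701 = 964440 + I*√1358/4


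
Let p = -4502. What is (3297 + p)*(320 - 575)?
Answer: 307275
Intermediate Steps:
(3297 + p)*(320 - 575) = (3297 - 4502)*(320 - 575) = -1205*(-255) = 307275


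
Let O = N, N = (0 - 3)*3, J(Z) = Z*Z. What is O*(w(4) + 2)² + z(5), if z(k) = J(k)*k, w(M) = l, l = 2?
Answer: -19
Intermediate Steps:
w(M) = 2
J(Z) = Z²
z(k) = k³ (z(k) = k²*k = k³)
N = -9 (N = -3*3 = -9)
O = -9
O*(w(4) + 2)² + z(5) = -9*(2 + 2)² + 5³ = -9*4² + 125 = -9*16 + 125 = -144 + 125 = -19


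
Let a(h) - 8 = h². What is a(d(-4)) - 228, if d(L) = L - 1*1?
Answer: -195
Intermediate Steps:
d(L) = -1 + L (d(L) = L - 1 = -1 + L)
a(h) = 8 + h²
a(d(-4)) - 228 = (8 + (-1 - 4)²) - 228 = (8 + (-5)²) - 228 = (8 + 25) - 228 = 33 - 228 = -195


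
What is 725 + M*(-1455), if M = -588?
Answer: 856265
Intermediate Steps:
725 + M*(-1455) = 725 - 588*(-1455) = 725 + 855540 = 856265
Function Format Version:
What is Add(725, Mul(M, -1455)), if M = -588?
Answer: 856265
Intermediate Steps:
Add(725, Mul(M, -1455)) = Add(725, Mul(-588, -1455)) = Add(725, 855540) = 856265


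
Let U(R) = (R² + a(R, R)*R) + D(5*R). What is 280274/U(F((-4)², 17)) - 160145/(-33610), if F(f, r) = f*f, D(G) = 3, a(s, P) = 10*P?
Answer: 24973675899/4845883078 ≈ 5.1536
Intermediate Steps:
F(f, r) = f²
U(R) = 3 + 11*R² (U(R) = (R² + (10*R)*R) + 3 = (R² + 10*R²) + 3 = 11*R² + 3 = 3 + 11*R²)
280274/U(F((-4)², 17)) - 160145/(-33610) = 280274/(3 + 11*(((-4)²)²)²) - 160145/(-33610) = 280274/(3 + 11*(16²)²) - 160145*(-1/33610) = 280274/(3 + 11*256²) + 32029/6722 = 280274/(3 + 11*65536) + 32029/6722 = 280274/(3 + 720896) + 32029/6722 = 280274/720899 + 32029/6722 = 24973675899/4845883078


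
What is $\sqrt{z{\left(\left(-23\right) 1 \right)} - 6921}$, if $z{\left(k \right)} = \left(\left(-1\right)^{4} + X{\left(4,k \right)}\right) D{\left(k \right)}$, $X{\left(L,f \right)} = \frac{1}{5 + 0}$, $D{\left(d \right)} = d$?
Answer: $\frac{i \sqrt{173715}}{5} \approx 83.358 i$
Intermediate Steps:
$X{\left(L,f \right)} = \frac{1}{5}$
$z{\left(k \right)} = \frac{6 k}{5}$ ($z{\left(k \right)} = \left(\left(-1\right)^{4} + \frac{1}{5}\right) k = \left(1 + \frac{1}{5}\right) k = \frac{6 k}{5}$)
$\sqrt{z{\left(\left(-23\right) 1 \right)} - 6921} = \sqrt{\frac{6 \left(\left(-23\right) 1\right)}{5} - 6921} = \sqrt{\frac{6}{5} \left(-23\right) - 6921} = \sqrt{- \frac{138}{5} - 6921} = \sqrt{- \frac{34743}{5}} = \frac{i \sqrt{173715}}{5}$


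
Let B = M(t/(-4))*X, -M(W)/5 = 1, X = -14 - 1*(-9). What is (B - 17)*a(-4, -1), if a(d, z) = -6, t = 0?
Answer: -48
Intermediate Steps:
X = -5 (X = -14 + 9 = -5)
M(W) = -5 (M(W) = -5*1 = -5)
B = 25 (B = -5*(-5) = 25)
(B - 17)*a(-4, -1) = (25 - 17)*(-6) = 8*(-6) = -48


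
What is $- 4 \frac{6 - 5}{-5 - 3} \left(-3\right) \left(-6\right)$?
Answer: $9$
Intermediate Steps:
$- 4 \frac{6 - 5}{-5 - 3} \left(-3\right) \left(-6\right) = - 4 \cdot 1 \frac{1}{-8} \left(-3\right) \left(-6\right) = - 4 \cdot 1 \left(- \frac{1}{8}\right) \left(-3\right) \left(-6\right) = \left(-4\right) \left(- \frac{1}{8}\right) \left(-3\right) \left(-6\right) = \frac{1}{2} \left(-3\right) \left(-6\right) = \left(- \frac{3}{2}\right) \left(-6\right) = 9$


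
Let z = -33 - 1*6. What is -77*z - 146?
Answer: 2857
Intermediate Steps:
z = -39 (z = -33 - 6 = -39)
-77*z - 146 = -77*(-39) - 146 = 3003 - 146 = 2857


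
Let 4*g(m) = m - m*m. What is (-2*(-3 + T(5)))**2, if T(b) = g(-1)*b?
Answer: 121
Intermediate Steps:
g(m) = -m**2/4 + m/4 (g(m) = (m - m*m)/4 = (m - m**2)/4 = -m**2/4 + m/4)
T(b) = -b/2 (T(b) = ((1/4)*(-1)*(1 - 1*(-1)))*b = ((1/4)*(-1)*(1 + 1))*b = ((1/4)*(-1)*2)*b = -b/2)
(-2*(-3 + T(5)))**2 = (-2*(-3 - 1/2*5))**2 = (-2*(-3 - 5/2))**2 = (-2*(-11/2))**2 = 11**2 = 121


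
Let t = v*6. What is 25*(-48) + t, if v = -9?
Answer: -1254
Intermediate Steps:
t = -54 (t = -9*6 = -54)
25*(-48) + t = 25*(-48) - 54 = -1200 - 54 = -1254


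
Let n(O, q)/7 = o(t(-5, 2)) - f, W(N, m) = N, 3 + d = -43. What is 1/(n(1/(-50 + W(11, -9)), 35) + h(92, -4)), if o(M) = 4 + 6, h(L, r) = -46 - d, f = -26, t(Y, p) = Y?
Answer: 1/252 ≈ 0.0039683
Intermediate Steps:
d = -46 (d = -3 - 43 = -46)
h(L, r) = 0 (h(L, r) = -46 - 1*(-46) = -46 + 46 = 0)
o(M) = 10
n(O, q) = 252 (n(O, q) = 7*(10 - 1*(-26)) = 7*(10 + 26) = 7*36 = 252)
1/(n(1/(-50 + W(11, -9)), 35) + h(92, -4)) = 1/(252 + 0) = 1/252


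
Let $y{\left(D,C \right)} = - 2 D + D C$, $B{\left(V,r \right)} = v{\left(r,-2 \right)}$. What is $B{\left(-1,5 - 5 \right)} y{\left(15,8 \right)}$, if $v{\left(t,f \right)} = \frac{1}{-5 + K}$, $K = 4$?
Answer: $-90$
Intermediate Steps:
$v{\left(t,f \right)} = -1$ ($v{\left(t,f \right)} = \frac{1}{-5 + 4} = \frac{1}{-1} = -1$)
$B{\left(V,r \right)} = -1$
$y{\left(D,C \right)} = - 2 D + C D$
$B{\left(-1,5 - 5 \right)} y{\left(15,8 \right)} = - 15 \left(-2 + 8\right) = - 15 \cdot 6 = \left(-1\right) 90 = -90$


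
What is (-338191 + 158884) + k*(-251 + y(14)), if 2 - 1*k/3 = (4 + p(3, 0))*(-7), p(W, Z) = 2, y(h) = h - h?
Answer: -212439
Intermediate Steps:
y(h) = 0
k = 132 (k = 6 - 3*(4 + 2)*(-7) = 6 - 18*(-7) = 6 - 3*(-42) = 6 + 126 = 132)
(-338191 + 158884) + k*(-251 + y(14)) = (-338191 + 158884) + 132*(-251 + 0) = -179307 + 132*(-251) = -179307 - 33132 = -212439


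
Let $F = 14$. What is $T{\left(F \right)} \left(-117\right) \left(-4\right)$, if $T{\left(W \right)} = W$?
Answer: $6552$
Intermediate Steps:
$T{\left(F \right)} \left(-117\right) \left(-4\right) = 14 \left(-117\right) \left(-4\right) = \left(-1638\right) \left(-4\right) = 6552$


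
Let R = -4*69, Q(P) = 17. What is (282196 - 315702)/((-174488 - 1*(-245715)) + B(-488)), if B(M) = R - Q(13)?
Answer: -16753/35467 ≈ -0.47235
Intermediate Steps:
R = -276
B(M) = -293 (B(M) = -276 - 1*17 = -276 - 17 = -293)
(282196 - 315702)/((-174488 - 1*(-245715)) + B(-488)) = (282196 - 315702)/((-174488 - 1*(-245715)) - 293) = -33506/((-174488 + 245715) - 293) = -33506/(71227 - 293) = -33506/70934 = -33506*1/70934 = -16753/35467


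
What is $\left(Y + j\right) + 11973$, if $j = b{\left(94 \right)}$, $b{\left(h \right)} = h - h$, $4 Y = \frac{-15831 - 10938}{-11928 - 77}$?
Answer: $\frac{574970229}{48020} \approx 11974.0$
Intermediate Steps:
$Y = \frac{26769}{48020}$ ($Y = \frac{\left(-15831 - 10938\right) \frac{1}{-11928 - 77}}{4} = \frac{\left(-26769\right) \frac{1}{-12005}}{4} = \frac{\left(-26769\right) \left(- \frac{1}{12005}\right)}{4} = \frac{1}{4} \cdot \frac{26769}{12005} = \frac{26769}{48020} \approx 0.55746$)
$b{\left(h \right)} = 0$
$j = 0$
$\left(Y + j\right) + 11973 = \left(\frac{26769}{48020} + 0\right) + 11973 = \frac{26769}{48020} + 11973 = \frac{574970229}{48020}$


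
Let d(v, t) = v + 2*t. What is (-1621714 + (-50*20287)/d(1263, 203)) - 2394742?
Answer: -6704479414/1669 ≈ -4.0171e+6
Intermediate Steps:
(-1621714 + (-50*20287)/d(1263, 203)) - 2394742 = (-1621714 + (-50*20287)/(1263 + 2*203)) - 2394742 = (-1621714 - 1014350/(1263 + 406)) - 2394742 = (-1621714 - 1014350/1669) - 2394742 = -2707655016/1669 - 2394742 = -6704479414/1669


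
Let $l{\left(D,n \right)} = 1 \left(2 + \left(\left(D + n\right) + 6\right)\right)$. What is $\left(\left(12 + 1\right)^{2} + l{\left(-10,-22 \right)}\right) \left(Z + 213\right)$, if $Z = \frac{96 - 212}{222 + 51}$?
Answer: $\frac{8414785}{273} \approx 30823.0$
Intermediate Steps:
$Z = - \frac{116}{273} \approx -0.42491$
$l{\left(D,n \right)} = 8 + D + n$ ($l{\left(D,n \right)} = 1 \left(2 + \left(6 + D + n\right)\right) = 1 \left(8 + D + n\right) = 8 + D + n$)
$\left(\left(12 + 1\right)^{2} + l{\left(-10,-22 \right)}\right) \left(Z + 213\right) = \left(\left(12 + 1\right)^{2} - 24\right) \left(- \frac{116}{273} + 213\right) = \left(13^{2} - 24\right) \frac{58033}{273} = \left(169 - 24\right) \frac{58033}{273} = 145 \cdot \frac{58033}{273} = \frac{8414785}{273}$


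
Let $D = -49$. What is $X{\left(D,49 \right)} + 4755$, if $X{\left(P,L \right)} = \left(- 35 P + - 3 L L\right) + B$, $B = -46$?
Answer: $-779$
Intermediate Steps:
$X{\left(P,L \right)} = -46 - 35 P - 3 L^{2}$ ($X{\left(P,L \right)} = \left(- 35 P + - 3 L L\right) - 46 = \left(- 35 P - 3 L^{2}\right) - 46 = -46 - 35 P - 3 L^{2}$)
$X{\left(D,49 \right)} + 4755 = \left(-46 - -1715 - 3 \cdot 49^{2}\right) + 4755 = \left(-46 + 1715 - 7203\right) + 4755 = -5534 + 4755 = -779$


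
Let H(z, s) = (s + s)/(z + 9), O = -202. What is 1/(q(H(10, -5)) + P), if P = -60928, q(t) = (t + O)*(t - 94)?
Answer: -361/15084000 ≈ -2.3933e-5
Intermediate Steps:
H(z, s) = 2*s/(9 + z) (H(z, s) = (2*s)/(9 + z) = 2*s/(9 + z))
q(t) = (-202 + t)*(-94 + t) (q(t) = (t - 202)*(t - 94) = (-202 + t)*(-94 + t))
1/(q(H(10, -5)) + P) = 1/((18988 + (2*(-5)/(9 + 10))² - 592*(-5)/(9 + 10)) - 60928) = 1/((18988 + (2*(-5)/19)² - 592*(-5)/19) - 60928) = 1/((18988 + (2*(-5)*(1/19))² - 592*(-5)/19) - 60928) = 1/((18988 + (-10/19)² - 296*(-10/19)) - 60928) = 1/((18988 + 100/361 + 2960/19) - 60928) = 1/(6911008/361 - 60928) = 1/(-15084000/361) = -361/15084000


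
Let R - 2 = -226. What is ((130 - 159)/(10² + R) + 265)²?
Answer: 1081686321/15376 ≈ 70349.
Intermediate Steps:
R = -224 (R = 2 - 226 = -224)
((130 - 159)/(10² + R) + 265)² = ((130 - 159)/(10² - 224) + 265)² = (-29/(100 - 224) + 265)² = (-29/(-124) + 265)² = (-29*(-1/124) + 265)² = (29/124 + 265)² = (32889/124)² = 1081686321/15376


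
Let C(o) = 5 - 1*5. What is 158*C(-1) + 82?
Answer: 82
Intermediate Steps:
C(o) = 0 (C(o) = 5 - 5 = 0)
158*C(-1) + 82 = 158*0 + 82 = 0 + 82 = 82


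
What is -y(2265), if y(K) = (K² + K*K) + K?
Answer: -10262715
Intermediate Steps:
y(K) = K + 2*K² (y(K) = (K² + K²) + K = 2*K² + K = K + 2*K²)
-y(2265) = -2265*(1 + 2*2265) = -2265*(1 + 4530) = -2265*4531 = -1*10262715 = -10262715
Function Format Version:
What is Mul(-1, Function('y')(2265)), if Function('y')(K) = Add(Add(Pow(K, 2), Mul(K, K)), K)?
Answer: -10262715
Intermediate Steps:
Function('y')(K) = Add(K, Mul(2, Pow(K, 2))) (Function('y')(K) = Add(Add(Pow(K, 2), Pow(K, 2)), K) = Add(Mul(2, Pow(K, 2)), K) = Add(K, Mul(2, Pow(K, 2))))
Mul(-1, Function('y')(2265)) = Mul(-1, Mul(2265, Add(1, Mul(2, 2265)))) = Mul(-1, Mul(2265, Add(1, 4530))) = Mul(-1, Mul(2265, 4531)) = Mul(-1, 10262715) = -10262715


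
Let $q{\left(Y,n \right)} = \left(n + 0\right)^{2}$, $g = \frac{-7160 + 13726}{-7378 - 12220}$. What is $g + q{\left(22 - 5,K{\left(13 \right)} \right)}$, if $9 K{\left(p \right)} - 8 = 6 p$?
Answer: $\frac{72207481}{793719} \approx 90.974$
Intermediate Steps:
$g = - \frac{3283}{9799}$ ($g = \frac{6566}{-19598} = 6566 \left(- \frac{1}{19598}\right) = - \frac{3283}{9799} \approx -0.33503$)
$K{\left(p \right)} = \frac{8}{9} + \frac{2 p}{3}$ ($K{\left(p \right)} = \frac{8}{9} + \frac{6 p}{9} = \frac{8}{9} + \frac{2 p}{3}$)
$q{\left(Y,n \right)} = n^{2}$
$g + q{\left(22 - 5,K{\left(13 \right)} \right)} = - \frac{3283}{9799} + \left(\frac{8}{9} + \frac{2}{3} \cdot 13\right)^{2} = - \frac{3283}{9799} + \left(\frac{8}{9} + \frac{26}{3}\right)^{2} = - \frac{3283}{9799} + \left(\frac{86}{9}\right)^{2} = - \frac{3283}{9799} + \frac{7396}{81} = \frac{72207481}{793719}$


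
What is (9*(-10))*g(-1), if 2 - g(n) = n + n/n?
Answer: -180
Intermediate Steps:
g(n) = 1 - n (g(n) = 2 - (n + n/n) = 2 - (n + 1) = 2 - (1 + n) = 2 + (-1 - n) = 1 - n)
(9*(-10))*g(-1) = (9*(-10))*(1 - 1*(-1)) = -90*(1 + 1) = -90*2 = -180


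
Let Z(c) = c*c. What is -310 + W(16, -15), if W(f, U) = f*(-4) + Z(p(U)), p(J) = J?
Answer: -149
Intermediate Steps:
Z(c) = c²
W(f, U) = U² - 4*f (W(f, U) = f*(-4) + U² = -4*f + U² = U² - 4*f)
-310 + W(16, -15) = -310 + ((-15)² - 4*16) = -310 + (225 - 64) = -310 + 161 = -149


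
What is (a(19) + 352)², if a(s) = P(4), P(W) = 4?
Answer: 126736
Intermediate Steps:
a(s) = 4
(a(19) + 352)² = (4 + 352)² = 356² = 126736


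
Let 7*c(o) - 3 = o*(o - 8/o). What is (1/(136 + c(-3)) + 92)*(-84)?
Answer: -1847139/239 ≈ -7728.6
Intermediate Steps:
c(o) = 3/7 + o*(o - 8/o)/7 (c(o) = 3/7 + (o*(o - 8/o))/7 = 3/7 + o*(o - 8/o)/7)
(1/(136 + c(-3)) + 92)*(-84) = (1/(136 + (-5/7 + (⅐)*(-3)²)) + 92)*(-84) = (1/(136 + (-5/7 + (⅐)*9)) + 92)*(-84) = (1/(136 + (-5/7 + 9/7)) + 92)*(-84) = (1/(136 + 4/7) + 92)*(-84) = (1/(956/7) + 92)*(-84) = (7/956 + 92)*(-84) = (87959/956)*(-84) = -1847139/239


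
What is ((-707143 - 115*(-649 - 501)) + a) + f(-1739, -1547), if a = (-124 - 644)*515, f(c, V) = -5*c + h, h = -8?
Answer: -961726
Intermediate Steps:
f(c, V) = -8 - 5*c (f(c, V) = -5*c - 8 = -8 - 5*c)
a = -395520 (a = -768*515 = -395520)
((-707143 - 115*(-649 - 501)) + a) + f(-1739, -1547) = ((-707143 - 115*(-649 - 501)) - 395520) + (-8 - 5*(-1739)) = ((-707143 - 115*(-1150)) - 395520) + (-8 + 8695) = ((-707143 + 132250) - 395520) + 8687 = (-574893 - 395520) + 8687 = -970413 + 8687 = -961726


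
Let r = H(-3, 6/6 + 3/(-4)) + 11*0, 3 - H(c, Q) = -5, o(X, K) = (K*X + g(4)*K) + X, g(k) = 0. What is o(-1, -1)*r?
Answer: 0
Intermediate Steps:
o(X, K) = X + K*X (o(X, K) = (K*X + 0*K) + X = (K*X + 0) + X = K*X + X = X + K*X)
H(c, Q) = 8 (H(c, Q) = 3 - 1*(-5) = 3 + 5 = 8)
r = 8 (r = 8 + 11*0 = 8 + 0 = 8)
o(-1, -1)*r = -(1 - 1)*8 = -1*0*8 = 0*8 = 0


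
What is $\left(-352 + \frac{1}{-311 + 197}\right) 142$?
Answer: $- \frac{2849159}{57} \approx -49985.0$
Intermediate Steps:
$\left(-352 + \frac{1}{-311 + 197}\right) 142 = \left(-352 + \frac{1}{-114}\right) 142 = \left(-352 - \frac{1}{114}\right) 142 = \left(- \frac{40129}{114}\right) 142 = - \frac{2849159}{57}$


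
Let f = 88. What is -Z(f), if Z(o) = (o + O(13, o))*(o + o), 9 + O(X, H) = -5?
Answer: -13024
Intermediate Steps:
O(X, H) = -14 (O(X, H) = -9 - 5 = -14)
Z(o) = 2*o*(-14 + o) (Z(o) = (o - 14)*(o + o) = (-14 + o)*(2*o) = 2*o*(-14 + o))
-Z(f) = -2*88*(-14 + 88) = -2*88*74 = -1*13024 = -13024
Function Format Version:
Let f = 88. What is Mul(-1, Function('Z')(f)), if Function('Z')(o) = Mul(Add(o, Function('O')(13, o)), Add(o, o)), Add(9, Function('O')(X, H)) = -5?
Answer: -13024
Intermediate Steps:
Function('O')(X, H) = -14 (Function('O')(X, H) = Add(-9, -5) = -14)
Function('Z')(o) = Mul(2, o, Add(-14, o)) (Function('Z')(o) = Mul(Add(o, -14), Add(o, o)) = Mul(Add(-14, o), Mul(2, o)) = Mul(2, o, Add(-14, o)))
Mul(-1, Function('Z')(f)) = Mul(-1, Mul(2, 88, Add(-14, 88))) = Mul(-1, Mul(2, 88, 74)) = Mul(-1, 13024) = -13024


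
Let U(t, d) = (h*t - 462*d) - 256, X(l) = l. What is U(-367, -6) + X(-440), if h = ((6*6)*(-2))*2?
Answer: 54924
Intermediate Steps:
h = -144 (h = (36*(-2))*2 = -72*2 = -144)
U(t, d) = -256 - 462*d - 144*t (U(t, d) = (-144*t - 462*d) - 256 = (-462*d - 144*t) - 256 = -256 - 462*d - 144*t)
U(-367, -6) + X(-440) = (-256 - 462*(-6) - 144*(-367)) - 440 = (-256 + 2772 + 52848) - 440 = 55364 - 440 = 54924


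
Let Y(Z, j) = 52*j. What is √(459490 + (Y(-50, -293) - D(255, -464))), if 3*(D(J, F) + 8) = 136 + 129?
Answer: √3997563/3 ≈ 666.46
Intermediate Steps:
D(J, F) = 241/3 (D(J, F) = -8 + (136 + 129)/3 = -8 + (⅓)*265 = -8 + 265/3 = 241/3)
√(459490 + (Y(-50, -293) - D(255, -464))) = √(459490 + (52*(-293) - 1*241/3)) = √(459490 + (-15236 - 241/3)) = √(459490 - 45949/3) = √(1332521/3) = √3997563/3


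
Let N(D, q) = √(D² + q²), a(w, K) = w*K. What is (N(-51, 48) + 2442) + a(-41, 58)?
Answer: 64 + 3*√545 ≈ 134.04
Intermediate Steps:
a(w, K) = K*w
(N(-51, 48) + 2442) + a(-41, 58) = (√((-51)² + 48²) + 2442) + 58*(-41) = (√(2601 + 2304) + 2442) - 2378 = (√4905 + 2442) - 2378 = (3*√545 + 2442) - 2378 = (2442 + 3*√545) - 2378 = 64 + 3*√545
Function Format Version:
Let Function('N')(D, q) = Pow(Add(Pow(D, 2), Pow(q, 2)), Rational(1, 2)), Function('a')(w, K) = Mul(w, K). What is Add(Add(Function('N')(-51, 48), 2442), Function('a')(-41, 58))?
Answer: Add(64, Mul(3, Pow(545, Rational(1, 2)))) ≈ 134.04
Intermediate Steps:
Function('a')(w, K) = Mul(K, w)
Add(Add(Function('N')(-51, 48), 2442), Function('a')(-41, 58)) = Add(Add(Pow(Add(Pow(-51, 2), Pow(48, 2)), Rational(1, 2)), 2442), Mul(58, -41)) = Add(Add(Pow(Add(2601, 2304), Rational(1, 2)), 2442), -2378) = Add(Add(Pow(4905, Rational(1, 2)), 2442), -2378) = Add(Add(Mul(3, Pow(545, Rational(1, 2))), 2442), -2378) = Add(Add(2442, Mul(3, Pow(545, Rational(1, 2)))), -2378) = Add(64, Mul(3, Pow(545, Rational(1, 2))))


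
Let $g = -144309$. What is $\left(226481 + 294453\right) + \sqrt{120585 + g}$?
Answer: $520934 + 6 i \sqrt{659} \approx 5.2093 \cdot 10^{5} + 154.03 i$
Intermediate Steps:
$\left(226481 + 294453\right) + \sqrt{120585 + g} = \left(226481 + 294453\right) + \sqrt{120585 - 144309} = 520934 + \sqrt{-23724} = 520934 + 6 i \sqrt{659}$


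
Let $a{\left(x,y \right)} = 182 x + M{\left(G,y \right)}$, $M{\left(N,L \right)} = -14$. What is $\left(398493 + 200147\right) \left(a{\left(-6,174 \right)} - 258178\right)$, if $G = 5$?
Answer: $-155217773760$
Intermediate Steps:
$a{\left(x,y \right)} = -14 + 182 x$ ($a{\left(x,y \right)} = 182 x - 14 = -14 + 182 x$)
$\left(398493 + 200147\right) \left(a{\left(-6,174 \right)} - 258178\right) = \left(398493 + 200147\right) \left(\left(-14 + 182 \left(-6\right)\right) - 258178\right) = 598640 \left(\left(-14 - 1092\right) - 258178\right) = 598640 \left(-1106 - 258178\right) = 598640 \left(-259284\right) = -155217773760$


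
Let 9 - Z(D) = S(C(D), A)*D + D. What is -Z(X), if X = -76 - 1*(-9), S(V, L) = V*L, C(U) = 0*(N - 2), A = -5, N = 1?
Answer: -76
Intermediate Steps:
C(U) = 0 (C(U) = 0*(1 - 2) = 0*(-1) = 0)
S(V, L) = L*V
X = -67 (X = -76 + 9 = -67)
Z(D) = 9 - D (Z(D) = 9 - ((-5*0)*D + D) = 9 - (0*D + D) = 9 - (0 + D) = 9 - D)
-Z(X) = -(9 - 1*(-67)) = -(9 + 67) = -1*76 = -76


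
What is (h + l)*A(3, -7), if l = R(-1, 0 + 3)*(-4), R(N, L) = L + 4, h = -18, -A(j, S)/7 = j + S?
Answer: -1288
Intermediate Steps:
A(j, S) = -7*S - 7*j (A(j, S) = -7*(j + S) = -7*(S + j) = -7*S - 7*j)
R(N, L) = 4 + L
l = -28 (l = (4 + (0 + 3))*(-4) = (4 + 3)*(-4) = 7*(-4) = -28)
(h + l)*A(3, -7) = (-18 - 28)*(-7*(-7) - 7*3) = -46*(49 - 21) = -46*28 = -1288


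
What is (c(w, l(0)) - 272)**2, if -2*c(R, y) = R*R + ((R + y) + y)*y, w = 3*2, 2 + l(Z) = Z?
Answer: 82944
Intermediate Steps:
l(Z) = -2 + Z
w = 6
c(R, y) = -R**2/2 - y*(R + 2*y)/2 (c(R, y) = -(R*R + ((R + y) + y)*y)/2 = -(R**2 + (R + 2*y)*y)/2 = -(R**2 + y*(R + 2*y))/2 = -R**2/2 - y*(R + 2*y)/2)
(c(w, l(0)) - 272)**2 = ((-(-2 + 0)**2 - 1/2*6**2 - 1/2*6*(-2 + 0)) - 272)**2 = ((-1*(-2)**2 - 1/2*36 - 1/2*6*(-2)) - 272)**2 = ((-1*4 - 18 + 6) - 272)**2 = ((-4 - 18 + 6) - 272)**2 = (-16 - 272)**2 = (-288)**2 = 82944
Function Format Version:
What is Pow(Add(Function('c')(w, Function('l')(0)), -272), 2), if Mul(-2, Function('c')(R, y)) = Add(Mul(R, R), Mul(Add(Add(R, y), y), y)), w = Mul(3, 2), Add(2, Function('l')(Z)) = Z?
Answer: 82944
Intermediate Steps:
Function('l')(Z) = Add(-2, Z)
w = 6
Function('c')(R, y) = Add(Mul(Rational(-1, 2), Pow(R, 2)), Mul(Rational(-1, 2), y, Add(R, Mul(2, y)))) (Function('c')(R, y) = Mul(Rational(-1, 2), Add(Mul(R, R), Mul(Add(Add(R, y), y), y))) = Mul(Rational(-1, 2), Add(Pow(R, 2), Mul(Add(R, Mul(2, y)), y))) = Mul(Rational(-1, 2), Add(Pow(R, 2), Mul(y, Add(R, Mul(2, y))))) = Add(Mul(Rational(-1, 2), Pow(R, 2)), Mul(Rational(-1, 2), y, Add(R, Mul(2, y)))))
Pow(Add(Function('c')(w, Function('l')(0)), -272), 2) = Pow(Add(Add(Mul(-1, Pow(Add(-2, 0), 2)), Mul(Rational(-1, 2), Pow(6, 2)), Mul(Rational(-1, 2), 6, Add(-2, 0))), -272), 2) = Pow(Add(Add(Mul(-1, Pow(-2, 2)), Mul(Rational(-1, 2), 36), Mul(Rational(-1, 2), 6, -2)), -272), 2) = Pow(Add(Add(Mul(-1, 4), -18, 6), -272), 2) = Pow(Add(Add(-4, -18, 6), -272), 2) = Pow(Add(-16, -272), 2) = Pow(-288, 2) = 82944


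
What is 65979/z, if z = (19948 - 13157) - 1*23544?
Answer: -65979/16753 ≈ -3.9383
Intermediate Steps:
z = -16753 (z = 6791 - 23544 = -16753)
65979/z = 65979/(-16753) = 65979*(-1/16753) = -65979/16753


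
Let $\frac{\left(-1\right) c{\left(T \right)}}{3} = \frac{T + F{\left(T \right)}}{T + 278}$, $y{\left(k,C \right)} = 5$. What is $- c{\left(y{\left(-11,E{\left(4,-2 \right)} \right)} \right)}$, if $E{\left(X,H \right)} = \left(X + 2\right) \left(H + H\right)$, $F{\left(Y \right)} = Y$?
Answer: $\frac{30}{283} \approx 0.10601$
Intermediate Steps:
$E{\left(X,H \right)} = 2 H \left(2 + X\right)$ ($E{\left(X,H \right)} = \left(2 + X\right) 2 H = 2 H \left(2 + X\right)$)
$c{\left(T \right)} = - \frac{6 T}{278 + T}$ ($c{\left(T \right)} = - 3 \frac{T + T}{T + 278} = - 3 \frac{2 T}{278 + T} = - \frac{6 T}{278 + T}$)
$- c{\left(y{\left(-11,E{\left(4,-2 \right)} \right)} \right)} = - \frac{\left(-6\right) 5}{278 + 5} = - \frac{\left(-6\right) 5}{283} = \left(-1\right) \left(- \frac{30}{283}\right) = \frac{30}{283}$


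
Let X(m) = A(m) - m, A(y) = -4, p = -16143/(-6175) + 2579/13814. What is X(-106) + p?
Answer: 8939672627/85301450 ≈ 104.80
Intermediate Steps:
p = 238924727/85301450 (p = -16143*(-1/6175) + 2579*(1/13814) = 16143/6175 + 2579/13814 = 238924727/85301450 ≈ 2.8009)
X(m) = -4 - m
X(-106) + p = (-4 - 1*(-106)) + 238924727/85301450 = (-4 + 106) + 238924727/85301450 = 102 + 238924727/85301450 = 8939672627/85301450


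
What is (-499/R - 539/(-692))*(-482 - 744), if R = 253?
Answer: 128080833/87538 ≈ 1463.1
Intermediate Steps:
(-499/R - 539/(-692))*(-482 - 744) = (-499/253 - 539/(-692))*(-482 - 744) = (-499*1/253 - 539*(-1/692))*(-1226) = (-499/253 + 539/692)*(-1226) = -208941/175076*(-1226) = 128080833/87538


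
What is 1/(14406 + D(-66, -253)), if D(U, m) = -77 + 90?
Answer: 1/14419 ≈ 6.9353e-5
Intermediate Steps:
D(U, m) = 13
1/(14406 + D(-66, -253)) = 1/(14406 + 13) = 1/14419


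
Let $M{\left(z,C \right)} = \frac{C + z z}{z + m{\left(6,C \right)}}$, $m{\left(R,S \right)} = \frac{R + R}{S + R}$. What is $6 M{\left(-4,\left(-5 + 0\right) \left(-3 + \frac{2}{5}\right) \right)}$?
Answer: $- \frac{1653}{32} \approx -51.656$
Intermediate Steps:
$m{\left(R,S \right)} = \frac{2 R}{R + S}$
$M{\left(z,C \right)} = \frac{C + z^{2}}{z + \frac{12}{6 + C}}$ ($M{\left(z,C \right)} = \frac{C + z z}{z + 2 \cdot 6 \frac{1}{6 + C}} = \frac{C + z^{2}}{z + \frac{12}{6 + C}}$)
$6 M{\left(-4,\left(-5 + 0\right) \left(-3 + \frac{2}{5}\right) \right)} = 6 \frac{\left(6 + \left(-5 + 0\right) \left(-3 + \frac{2}{5}\right)\right) \left(\left(-5 + 0\right) \left(-3 + \frac{2}{5}\right) + \left(-4\right)^{2}\right)}{12 - 4 \left(6 + \left(-5 + 0\right) \left(-3 + \frac{2}{5}\right)\right)} = 6 \frac{\left(6 - 5 \left(-3 + 2 \cdot \frac{1}{5}\right)\right) \left(- 5 \left(-3 + 2 \cdot \frac{1}{5}\right) + 16\right)}{12 - 4 \left(6 - 5 \left(-3 + 2 \cdot \frac{1}{5}\right)\right)} = 6 \frac{\left(6 - 5 \left(-3 + \frac{2}{5}\right)\right) \left(- 5 \left(-3 + \frac{2}{5}\right) + 16\right)}{12 - 4 \left(6 - 5 \left(-3 + \frac{2}{5}\right)\right)} = 6 \frac{\left(6 - -13\right) \left(\left(-5\right) \left(- \frac{13}{5}\right) + 16\right)}{12 - 4 \left(6 - -13\right)} = 6 \frac{\left(6 + 13\right) \left(13 + 16\right)}{12 - 4 \left(6 + 13\right)} = 6 \frac{1}{12 - 76} \cdot 19 \cdot 29 = 6 \frac{1}{-64} \cdot 19 \cdot 29 = 6 \left(\left(- \frac{1}{64}\right) 19 \cdot 29\right) = 6 \left(- \frac{551}{64}\right) = - \frac{1653}{32}$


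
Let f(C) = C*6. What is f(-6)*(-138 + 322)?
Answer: -6624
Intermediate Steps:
f(C) = 6*C
f(-6)*(-138 + 322) = (6*(-6))*(-138 + 322) = -36*184 = -6624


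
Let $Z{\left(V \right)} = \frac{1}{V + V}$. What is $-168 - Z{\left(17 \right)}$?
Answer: $- \frac{5713}{34} \approx -168.03$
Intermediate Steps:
$Z{\left(V \right)} = \frac{1}{2 V}$
$-168 - Z{\left(17 \right)} = -168 - \frac{1}{2 \cdot 17} = -168 - \frac{1}{2} \cdot \frac{1}{17} = -168 - \frac{1}{34} = - \frac{5713}{34}$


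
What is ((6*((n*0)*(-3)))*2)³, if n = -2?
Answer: 0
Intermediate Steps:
((6*((n*0)*(-3)))*2)³ = ((6*(-2*0*(-3)))*2)³ = ((6*(0*(-3)))*2)³ = ((6*0)*2)³ = (0*2)³ = 0³ = 0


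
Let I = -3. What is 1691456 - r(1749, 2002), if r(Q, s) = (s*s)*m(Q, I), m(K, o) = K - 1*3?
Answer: -6996283528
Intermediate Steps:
m(K, o) = -3 + K (m(K, o) = K - 3 = -3 + K)
r(Q, s) = s²*(-3 + Q) (r(Q, s) = (s*s)*(-3 + Q) = s²*(-3 + Q))
1691456 - r(1749, 2002) = 1691456 - 2002²*(-3 + 1749) = 1691456 - 4008004*1746 = 1691456 - 1*6997974984 = 1691456 - 6997974984 = -6996283528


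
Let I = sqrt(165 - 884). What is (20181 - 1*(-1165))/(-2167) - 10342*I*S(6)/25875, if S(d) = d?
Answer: -21346/2167 - 20684*I*sqrt(719)/8625 ≈ -9.8505 - 64.304*I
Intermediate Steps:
I = I*sqrt(719) (I = sqrt(-719) = I*sqrt(719) ≈ 26.814*I)
(20181 - 1*(-1165))/(-2167) - 10342*I*S(6)/25875 = (20181 - 1*(-1165))/(-2167) - 10342*2*I*sqrt(719)/8625 = (20181 + 1165)*(-1/2167) - 10342*2*I*sqrt(719)/8625 = 21346*(-1/2167) - 10342*2*I*sqrt(719)/8625 = -21346/2167 - 10342*2*I*sqrt(719)/8625 = -21346/2167 - 20684*I*sqrt(719)/8625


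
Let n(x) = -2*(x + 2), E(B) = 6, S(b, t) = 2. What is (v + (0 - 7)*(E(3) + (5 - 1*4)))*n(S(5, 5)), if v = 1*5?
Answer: 352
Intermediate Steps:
n(x) = -4 - 2*x (n(x) = -2*(2 + x) = -4 - 2*x)
v = 5
(v + (0 - 7)*(E(3) + (5 - 1*4)))*n(S(5, 5)) = (5 + (0 - 7)*(6 + (5 - 1*4)))*(-4 - 2*2) = (5 - 7*(6 + (5 - 4)))*(-4 - 4) = (5 - 7*(6 + 1))*(-8) = (5 - 7*7)*(-8) = (5 - 49)*(-8) = -44*(-8) = 352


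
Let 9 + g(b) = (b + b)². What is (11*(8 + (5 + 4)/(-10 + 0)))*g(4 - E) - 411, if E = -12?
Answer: 157721/2 ≈ 78861.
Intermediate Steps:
g(b) = -9 + 4*b² (g(b) = -9 + (b + b)² = -9 + (2*b)² = -9 + 4*b²)
(11*(8 + (5 + 4)/(-10 + 0)))*g(4 - E) - 411 = (11*(8 + (5 + 4)/(-10 + 0)))*(-9 + 4*(4 - 1*(-12))²) - 411 = (11*(8 + 9/(-10)))*(-9 + 4*(4 + 12)²) - 411 = (11*(8 + 9*(-⅒)))*(-9 + 4*16²) - 411 = (11*(8 - 9/10))*(-9 + 4*256) - 411 = (11*(71/10))*(-9 + 1024) - 411 = (781/10)*1015 - 411 = 158543/2 - 411 = 157721/2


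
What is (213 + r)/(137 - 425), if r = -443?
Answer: 115/144 ≈ 0.79861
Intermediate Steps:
(213 + r)/(137 - 425) = (213 - 443)/(137 - 425) = -230/(-288) = -230*(-1/288) = 115/144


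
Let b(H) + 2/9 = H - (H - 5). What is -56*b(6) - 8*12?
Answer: -3272/9 ≈ -363.56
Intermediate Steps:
b(H) = 43/9 (b(H) = -2/9 + (H - (H - 5)) = -2/9 + (H - (-5 + H)) = -2/9 + (H + (5 - H)) = -2/9 + 5 = 43/9)
-56*b(6) - 8*12 = -56*43/9 - 8*12 = -2408/9 - 96 = -3272/9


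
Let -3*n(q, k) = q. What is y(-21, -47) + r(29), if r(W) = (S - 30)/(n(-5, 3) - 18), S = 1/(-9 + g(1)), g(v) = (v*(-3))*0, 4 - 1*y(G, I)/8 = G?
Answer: 29671/147 ≈ 201.84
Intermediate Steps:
y(G, I) = 32 - 8*G
g(v) = 0 (g(v) = -3*v*0 = 0)
n(q, k) = -q/3
S = -⅑ (S = 1/(-9 + 0) = 1/(-9) = -⅑ ≈ -0.11111)
r(W) = 271/147 (r(W) = (-⅑ - 30)/(-⅓*(-5) - 18) = -271/(9*(5/3 - 18)) = -271/(9*(-49/3)) = -271/9*(-3/49) = 271/147)
y(-21, -47) + r(29) = (32 - 8*(-21)) + 271/147 = (32 + 168) + 271/147 = 200 + 271/147 = 29671/147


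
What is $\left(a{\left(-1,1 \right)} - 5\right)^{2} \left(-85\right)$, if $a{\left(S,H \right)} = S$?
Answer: $-3060$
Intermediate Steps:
$\left(a{\left(-1,1 \right)} - 5\right)^{2} \left(-85\right) = \left(-1 - 5\right)^{2} \left(-85\right) = \left(-6\right)^{2} \left(-85\right) = 36 \left(-85\right) = -3060$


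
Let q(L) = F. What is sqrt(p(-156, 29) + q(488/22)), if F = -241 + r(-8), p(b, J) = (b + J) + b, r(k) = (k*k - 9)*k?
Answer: 2*I*sqrt(241) ≈ 31.048*I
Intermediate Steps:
r(k) = k*(-9 + k**2) (r(k) = (k**2 - 9)*k = (-9 + k**2)*k = k*(-9 + k**2))
p(b, J) = J + 2*b (p(b, J) = (J + b) + b = J + 2*b)
F = -681 (F = -241 - 8*(-9 + (-8)**2) = -241 - 8*(-9 + 64) = -241 - 8*55 = -241 - 440 = -681)
q(L) = -681
sqrt(p(-156, 29) + q(488/22)) = sqrt((29 + 2*(-156)) - 681) = sqrt((29 - 312) - 681) = sqrt(-283 - 681) = sqrt(-964) = 2*I*sqrt(241)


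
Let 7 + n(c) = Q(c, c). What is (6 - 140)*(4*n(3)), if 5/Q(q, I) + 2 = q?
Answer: 1072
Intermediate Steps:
Q(q, I) = 5/(-2 + q)
n(c) = -7 + 5/(-2 + c)
(6 - 140)*(4*n(3)) = (6 - 140)*(4*((19 - 7*3)/(-2 + 3))) = -536*(19 - 21)/1 = -536*1*(-2) = -536*(-2) = -134*(-8) = 1072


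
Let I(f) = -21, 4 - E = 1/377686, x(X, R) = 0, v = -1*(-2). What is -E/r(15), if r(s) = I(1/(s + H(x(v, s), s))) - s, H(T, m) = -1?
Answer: 503581/4532232 ≈ 0.11111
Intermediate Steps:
v = 2
E = 1510743/377686 (E = 4 - 1/377686 = 1510743/377686 ≈ 4.0000)
r(s) = -21 - s
-E/r(15) = -1510743/(377686*(-21 - 1*15)) = -1510743/(377686*(-21 - 15)) = -1510743/(377686*(-36)) = -1510743*(-1)/(377686*36) = -1*(-503581/4532232) = 503581/4532232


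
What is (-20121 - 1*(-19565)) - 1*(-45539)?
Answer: 44983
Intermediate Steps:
(-20121 - 1*(-19565)) - 1*(-45539) = (-20121 + 19565) + 45539 = -556 + 45539 = 44983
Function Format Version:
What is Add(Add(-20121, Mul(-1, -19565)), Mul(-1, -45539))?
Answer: 44983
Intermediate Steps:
Add(Add(-20121, Mul(-1, -19565)), Mul(-1, -45539)) = Add(Add(-20121, 19565), 45539) = Add(-556, 45539) = 44983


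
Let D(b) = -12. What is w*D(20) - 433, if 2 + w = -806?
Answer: 9263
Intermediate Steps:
w = -808 (w = -2 - 806 = -808)
w*D(20) - 433 = -808*(-12) - 433 = 9696 - 433 = 9263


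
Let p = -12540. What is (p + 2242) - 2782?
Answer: -13080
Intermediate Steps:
(p + 2242) - 2782 = (-12540 + 2242) - 2782 = -10298 - 2782 = -13080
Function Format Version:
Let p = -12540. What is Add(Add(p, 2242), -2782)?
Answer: -13080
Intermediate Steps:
Add(Add(p, 2242), -2782) = Add(Add(-12540, 2242), -2782) = Add(-10298, -2782) = -13080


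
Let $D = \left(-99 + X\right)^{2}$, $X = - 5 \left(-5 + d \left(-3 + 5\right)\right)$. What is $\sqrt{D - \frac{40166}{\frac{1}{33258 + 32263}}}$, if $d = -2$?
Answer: $i \sqrt{2631713570} \approx 51300.0 i$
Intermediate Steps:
$X = 45$ ($X = - 5 \left(-5 - 2 \left(-3 + 5\right)\right) = - 5 \left(-5 - 4\right) = \left(-5\right) \left(-9\right) = 45$)
$D = 2916$ ($D = \left(-99 + 45\right)^{2} = \left(-54\right)^{2} = 2916$)
$\sqrt{D - \frac{40166}{\frac{1}{33258 + 32263}}} = \sqrt{2916 - \frac{40166}{\frac{1}{33258 + 32263}}} = \sqrt{2916 - \frac{40166}{\frac{1}{65521}}} = \sqrt{2916 - 40166 \frac{1}{\frac{1}{65521}}} = \sqrt{2916 - 2631716486} = \sqrt{-2631713570} = i \sqrt{2631713570}$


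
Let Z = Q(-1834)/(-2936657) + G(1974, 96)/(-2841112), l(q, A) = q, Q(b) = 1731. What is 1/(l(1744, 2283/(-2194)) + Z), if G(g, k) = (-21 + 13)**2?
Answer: 1042921430323/1818854336244447 ≈ 0.00057339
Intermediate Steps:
G(g, k) = 64 (G(g, k) = (-8)**2 = 64)
Z = -638238865/1042921430323 (Z = 1731/(-2936657) + 64/(-2841112) = 1731*(-1/2936657) + 64*(-1/2841112) = -1731/2936657 - 8/355139 = -638238865/1042921430323 ≈ -0.00061197)
1/(l(1744, 2283/(-2194)) + Z) = 1/(1744 - 638238865/1042921430323) = 1/(1818854336244447/1042921430323) = 1042921430323/1818854336244447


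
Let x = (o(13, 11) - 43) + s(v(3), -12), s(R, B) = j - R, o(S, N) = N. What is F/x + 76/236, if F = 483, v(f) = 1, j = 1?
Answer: -27889/1888 ≈ -14.772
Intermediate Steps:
s(R, B) = 1 - R
x = -32 (x = (11 - 43) + (1 - 1*1) = -32 + (1 - 1) = -32 + 0 = -32)
F/x + 76/236 = 483/(-32) + 76/236 = 483*(-1/32) + 76*(1/236) = -483/32 + 19/59 = -27889/1888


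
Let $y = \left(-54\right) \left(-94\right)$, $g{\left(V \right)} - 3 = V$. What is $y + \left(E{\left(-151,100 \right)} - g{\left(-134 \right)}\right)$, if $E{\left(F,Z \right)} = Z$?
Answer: $5307$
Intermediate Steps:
$g{\left(V \right)} = 3 + V$
$y = 5076$
$y + \left(E{\left(-151,100 \right)} - g{\left(-134 \right)}\right) = 5076 + \left(100 - \left(3 - 134\right)\right) = 5076 + \left(100 - -131\right) = 5076 + \left(100 + 131\right) = 5076 + 231 = 5307$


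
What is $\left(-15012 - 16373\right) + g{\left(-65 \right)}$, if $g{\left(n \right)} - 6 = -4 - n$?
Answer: $-31318$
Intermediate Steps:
$g{\left(n \right)} = 2 - n$ ($g{\left(n \right)} = 6 - \left(4 + n\right) = 2 - n$)
$\left(-15012 - 16373\right) + g{\left(-65 \right)} = \left(-15012 - 16373\right) + \left(2 - -65\right) = -31385 + \left(2 + 65\right) = -31385 + 67 = -31318$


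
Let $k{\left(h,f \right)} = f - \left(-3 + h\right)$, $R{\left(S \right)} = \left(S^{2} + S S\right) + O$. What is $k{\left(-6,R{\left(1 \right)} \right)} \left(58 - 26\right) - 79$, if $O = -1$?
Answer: $241$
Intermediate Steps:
$R{\left(S \right)} = -1 + 2 S^{2}$ ($R{\left(S \right)} = \left(S^{2} + S S\right) - 1 = \left(S^{2} + S^{2}\right) - 1 = 2 S^{2} - 1 = -1 + 2 S^{2}$)
$k{\left(h,f \right)} = 3 + f - h$
$k{\left(-6,R{\left(1 \right)} \right)} \left(58 - 26\right) - 79 = \left(3 - \left(1 - 2 \cdot 1^{2}\right) - -6\right) \left(58 - 26\right) - 79 = \left(3 + \left(-1 + 2 \cdot 1\right) + 6\right) \left(58 - 26\right) - 79 = \left(3 + \left(-1 + 2\right) + 6\right) 32 - 79 = \left(3 + 1 + 6\right) 32 - 79 = 10 \cdot 32 - 79 = 320 - 79 = 241$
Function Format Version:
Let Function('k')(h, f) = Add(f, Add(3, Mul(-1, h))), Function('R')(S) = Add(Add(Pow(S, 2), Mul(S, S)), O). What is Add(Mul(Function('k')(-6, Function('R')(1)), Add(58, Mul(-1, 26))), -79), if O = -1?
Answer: 241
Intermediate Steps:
Function('R')(S) = Add(-1, Mul(2, Pow(S, 2))) (Function('R')(S) = Add(Add(Pow(S, 2), Mul(S, S)), -1) = Add(Add(Pow(S, 2), Pow(S, 2)), -1) = Add(Mul(2, Pow(S, 2)), -1) = Add(-1, Mul(2, Pow(S, 2))))
Function('k')(h, f) = Add(3, f, Mul(-1, h))
Add(Mul(Function('k')(-6, Function('R')(1)), Add(58, Mul(-1, 26))), -79) = Add(Mul(Add(3, Add(-1, Mul(2, Pow(1, 2))), Mul(-1, -6)), Add(58, Mul(-1, 26))), -79) = Add(Mul(Add(3, Add(-1, Mul(2, 1)), 6), Add(58, -26)), -79) = Add(Mul(Add(3, Add(-1, 2), 6), 32), -79) = Add(Mul(Add(3, 1, 6), 32), -79) = Add(Mul(10, 32), -79) = Add(320, -79) = 241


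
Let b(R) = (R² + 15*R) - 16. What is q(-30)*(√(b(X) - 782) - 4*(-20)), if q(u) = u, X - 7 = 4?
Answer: -2400 - 480*I*√2 ≈ -2400.0 - 678.82*I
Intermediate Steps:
X = 11 (X = 7 + 4 = 11)
b(R) = -16 + R² + 15*R
q(-30)*(√(b(X) - 782) - 4*(-20)) = -30*(√((-16 + 11² + 15*11) - 782) - 4*(-20)) = -30*(√((-16 + 121 + 165) - 782) + 80) = -30*(√(270 - 782) + 80) = -30*(√(-512) + 80) = -30*(16*I*√2 + 80) = -30*(80 + 16*I*√2) = -2400 - 480*I*√2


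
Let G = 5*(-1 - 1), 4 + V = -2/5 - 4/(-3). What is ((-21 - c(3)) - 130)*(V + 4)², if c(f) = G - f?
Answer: -9016/75 ≈ -120.21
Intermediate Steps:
V = -46/15 (V = -4 + (-2/5 - 4/(-3)) = -4 + (-2*⅕ - 4*(-⅓)) = -4 + (-⅖ + 4/3) = -4 + 14/15 = -46/15 ≈ -3.0667)
G = -10 (G = 5*(-2) = -10)
c(f) = -10 - f
((-21 - c(3)) - 130)*(V + 4)² = ((-21 - (-10 - 1*3)) - 130)*(-46/15 + 4)² = ((-21 - (-10 - 3)) - 130)*(14/15)² = ((-21 - 1*(-13)) - 130)*(196/225) = ((-21 + 13) - 130)*(196/225) = (-8 - 130)*(196/225) = -138*196/225 = -9016/75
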